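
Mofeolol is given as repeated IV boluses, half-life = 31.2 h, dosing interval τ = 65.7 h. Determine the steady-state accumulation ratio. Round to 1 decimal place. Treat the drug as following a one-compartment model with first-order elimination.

1.3

k = ln2 / t½ = 0.693147 / 31.2 = 0.02222 h⁻¹
e^(−kτ) = e^(−0.02222 × 65.7) = 0.2323
Accumulation ratio R = 1 / (1 − e^(−kτ)) = 1 / (1 − 0.2323) = 1.303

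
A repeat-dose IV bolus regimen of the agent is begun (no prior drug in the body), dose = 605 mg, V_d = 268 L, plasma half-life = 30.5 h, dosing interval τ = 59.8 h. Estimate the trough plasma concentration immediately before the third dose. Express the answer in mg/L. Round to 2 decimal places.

C₀ per dose = Dose / Vd = 605 / 268 = 2.257 mg/L
k = ln2 / t½ = 0.693147 / 30.5 = 0.02273 h⁻¹
Fraction remaining after one interval: r = e^(−kτ) = e^(−0.02273 × 59.8) = 0.2569
Before dose 3, 2 doses have been given (aged 1τ, 2τ).
C_trough = C₀ × (r + r²) = 2.257 × (0.2569 + 0.06600) = 0.7288 mg/L

0.73 mg/L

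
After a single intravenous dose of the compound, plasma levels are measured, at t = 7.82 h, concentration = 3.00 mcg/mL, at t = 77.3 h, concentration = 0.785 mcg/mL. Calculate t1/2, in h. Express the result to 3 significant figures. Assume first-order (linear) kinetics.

35.9 h

k = ln(C₁/C₂) / (t₂ − t₁) = ln(3.00/0.785) / (77.3 − 7.82)
  = 1.341 / 69.48 = 0.01930 h⁻¹
t½ = ln2 / k = 0.693147 / 0.01930 = 35.91 h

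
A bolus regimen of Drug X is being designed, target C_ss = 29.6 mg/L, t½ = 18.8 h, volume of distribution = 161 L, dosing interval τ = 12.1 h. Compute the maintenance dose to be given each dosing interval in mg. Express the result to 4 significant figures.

k = ln2 / t½ = 0.693147 / 18.8 = 0.03687 h⁻¹
CL = k × Vd = 0.03687 × 161 = 5.936 L/h
At steady state, Dose/τ = Css × CL.
Dose = Css × CL × τ = 29.6 × 5.936 × 12.1 = 2126 mg

2126 mg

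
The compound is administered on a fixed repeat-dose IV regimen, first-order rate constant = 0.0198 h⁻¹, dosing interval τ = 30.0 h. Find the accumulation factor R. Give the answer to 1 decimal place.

2.2

e^(−kτ) = e^(−0.01980 × 30.0) = 0.5521
Accumulation ratio R = 1 / (1 − e^(−kτ)) = 1 / (1 − 0.5521) = 2.233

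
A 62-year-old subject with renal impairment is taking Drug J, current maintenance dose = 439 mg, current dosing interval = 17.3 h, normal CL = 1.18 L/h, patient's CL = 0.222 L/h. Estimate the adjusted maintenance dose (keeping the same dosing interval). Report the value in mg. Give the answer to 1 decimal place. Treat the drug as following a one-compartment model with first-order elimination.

To keep the same average steady-state level, dosing rate must scale with clearance.
CL ratio = 0.222 / 1.18 = 0.1881
New dose (same interval) = 439 × 0.1881 = 82.58 mg

82.6 mg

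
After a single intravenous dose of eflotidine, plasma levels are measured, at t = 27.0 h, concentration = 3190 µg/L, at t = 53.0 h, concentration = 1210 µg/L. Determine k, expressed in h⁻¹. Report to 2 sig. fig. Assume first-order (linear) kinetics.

k = ln(C₁/C₂) / (t₂ − t₁) = ln(3190/1210) / (53.0 − 27.0)
  = 0.9694 / 26.00 = 0.03728 h⁻¹

0.037 h⁻¹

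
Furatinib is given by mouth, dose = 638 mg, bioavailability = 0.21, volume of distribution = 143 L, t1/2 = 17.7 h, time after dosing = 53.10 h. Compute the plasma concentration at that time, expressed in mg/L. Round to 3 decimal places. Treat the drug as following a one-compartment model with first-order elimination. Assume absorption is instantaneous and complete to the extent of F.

0.117 mg/L

Amount reaching circulation = F × Dose = 0.21 × 638.0 = 134.0 mg
C₀ = F·Dose / Vd = 134.0 / 143 = 0.9371 mg/L
k = ln2 / t½ = 0.693147 / 17.7 = 0.03916 h⁻¹
t / t½ = 53.10 / 17.7 = 3 half-lives
C = C₀ × (1/2)^3 = 0.9371 × 0.1250 = 0.1171 mg/L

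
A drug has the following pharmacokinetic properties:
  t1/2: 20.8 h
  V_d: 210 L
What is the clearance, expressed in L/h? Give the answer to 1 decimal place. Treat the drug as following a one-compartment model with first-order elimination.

7.0 L/h

k = ln2 / t½ = 0.693147 / 20.8 = 0.03332 h⁻¹
CL = k × Vd = 0.03332 × 210 = 6.997 L/h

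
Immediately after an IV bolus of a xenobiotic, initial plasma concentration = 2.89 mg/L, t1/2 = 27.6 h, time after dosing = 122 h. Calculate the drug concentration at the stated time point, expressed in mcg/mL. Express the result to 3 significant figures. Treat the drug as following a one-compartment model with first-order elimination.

0.135 mcg/mL

k = ln2 / t½ = 0.693147 / 27.6 = 0.02511 h⁻¹
C = C₀ · e^(−k·t) = 2.890 × e^(−0.02511 × 122)
  = 2.890 × 0.04673 = 0.1350 mg/L
(0.1350 mg/L = 0.1350 mcg/mL)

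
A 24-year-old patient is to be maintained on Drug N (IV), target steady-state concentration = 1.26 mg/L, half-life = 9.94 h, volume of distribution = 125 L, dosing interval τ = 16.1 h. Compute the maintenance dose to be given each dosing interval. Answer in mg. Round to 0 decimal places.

177 mg

k = ln2 / t½ = 0.693147 / 9.94 = 0.06973 h⁻¹
CL = k × Vd = 0.06973 × 125 = 8.716 L/h
At steady state, Dose/τ = Css × CL.
Dose = Css × CL × τ = 1.26 × 8.716 × 16.1 = 176.8 mg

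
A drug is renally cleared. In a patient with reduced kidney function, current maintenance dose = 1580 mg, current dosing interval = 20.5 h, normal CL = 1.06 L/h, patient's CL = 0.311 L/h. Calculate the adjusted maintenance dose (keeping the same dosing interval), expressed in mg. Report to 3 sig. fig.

To keep the same average steady-state level, dosing rate must scale with clearance.
CL ratio = 0.311 / 1.06 = 0.2934
New dose (same interval) = 1580 × 0.2934 = 463.6 mg

464 mg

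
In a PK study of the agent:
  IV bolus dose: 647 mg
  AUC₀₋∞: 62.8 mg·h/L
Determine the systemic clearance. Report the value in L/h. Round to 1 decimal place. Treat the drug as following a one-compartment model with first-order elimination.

CL = Dose / AUC = 647 / 62.8 = 10.30 L/h

10.3 L/h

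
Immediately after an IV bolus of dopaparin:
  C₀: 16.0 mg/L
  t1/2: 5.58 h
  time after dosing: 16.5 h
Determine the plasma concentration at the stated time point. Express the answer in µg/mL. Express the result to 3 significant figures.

2.06 µg/mL

k = ln2 / t½ = 0.693147 / 5.58 = 0.1242 h⁻¹
C = C₀ · e^(−k·t) = 16.00 × e^(−0.1242 × 16.5)
  = 16.00 × 0.1288 = 2.061 mg/L
(2.061 mg/L = 2.061 µg/mL)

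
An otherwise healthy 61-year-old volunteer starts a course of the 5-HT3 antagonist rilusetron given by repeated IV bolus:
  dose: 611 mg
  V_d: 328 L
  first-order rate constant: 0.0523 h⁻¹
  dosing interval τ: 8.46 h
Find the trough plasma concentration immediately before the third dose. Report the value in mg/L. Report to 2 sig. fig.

C₀ per dose = Dose / Vd = 611 / 328 = 1.863 mg/L
Fraction remaining after one interval: r = e^(−kτ) = e^(−0.05230 × 8.46) = 0.6425
Before dose 3, 2 doses have been given (aged 1τ, 2τ).
C_trough = C₀ × (r + r²) = 1.863 × (0.6425 + 0.4128) = 1.966 mg/L

2.0 mg/L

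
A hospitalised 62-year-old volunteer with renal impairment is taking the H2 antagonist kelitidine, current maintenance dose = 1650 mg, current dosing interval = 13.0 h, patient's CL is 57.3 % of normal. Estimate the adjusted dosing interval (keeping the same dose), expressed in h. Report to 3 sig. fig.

22.7 h

To keep the same average steady-state level, dosing rate must scale with clearance.
CL ratio = 57.3 / 100 = 0.5730
New interval (same dose) = 13.0 / 0.5730 = 22.69 h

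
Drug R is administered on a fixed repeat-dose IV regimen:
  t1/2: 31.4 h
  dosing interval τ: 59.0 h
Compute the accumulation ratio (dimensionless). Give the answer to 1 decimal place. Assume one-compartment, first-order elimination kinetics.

1.4

k = ln2 / t½ = 0.693147 / 31.4 = 0.02207 h⁻¹
e^(−kτ) = e^(−0.02207 × 59.0) = 0.2720
Accumulation ratio R = 1 / (1 − e^(−kτ)) = 1 / (1 − 0.2720) = 1.374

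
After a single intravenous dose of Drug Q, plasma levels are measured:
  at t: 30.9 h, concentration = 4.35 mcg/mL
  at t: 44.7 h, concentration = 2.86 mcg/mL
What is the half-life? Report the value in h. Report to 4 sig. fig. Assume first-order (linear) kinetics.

22.81 h

k = ln(C₁/C₂) / (t₂ − t₁) = ln(4.35/2.86) / (44.7 − 30.9)
  = 0.4194 / 13.80 = 0.03039 h⁻¹
t½ = ln2 / k = 0.693147 / 0.03039 = 22.81 h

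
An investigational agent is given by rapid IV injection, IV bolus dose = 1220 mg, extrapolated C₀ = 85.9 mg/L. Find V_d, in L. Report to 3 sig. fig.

14.2 L

Vd = Dose / C₀ = 1220 / 85.9 = 14.20 L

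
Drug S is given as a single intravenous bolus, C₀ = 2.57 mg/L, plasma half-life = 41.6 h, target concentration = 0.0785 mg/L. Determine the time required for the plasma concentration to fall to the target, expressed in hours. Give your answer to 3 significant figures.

k = ln2 / t½ = 0.693147 / 41.6 = 0.01666 h⁻¹
t = ln(C₀ / C) / k = ln(2.570 / 0.0785) / 0.01666
  = ln(32.74) / 0.01666 = 3.489 / 0.01666 = 209.4 h

209 h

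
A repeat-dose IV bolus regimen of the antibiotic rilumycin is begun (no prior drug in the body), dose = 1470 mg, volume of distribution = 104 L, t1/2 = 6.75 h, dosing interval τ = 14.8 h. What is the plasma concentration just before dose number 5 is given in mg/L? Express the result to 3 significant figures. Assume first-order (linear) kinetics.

C₀ per dose = Dose / Vd = 1470 / 104 = 14.13 mg/L
k = ln2 / t½ = 0.693147 / 6.75 = 0.1027 h⁻¹
Fraction remaining after one interval: r = e^(−kτ) = e^(−0.1027 × 14.8) = 0.2187
Before dose 5, 4 doses have been given (aged 1τ, 2τ, 3τ, 4τ).
C_trough = C₀ × (r + r² + … + r^4) = C₀ × r(1−r^4)/(1−r)
        = 14.13 × 0.2187 × (1 − 0.002288) / (1 − 0.2187) = 3.946 mg/L

3.95 mg/L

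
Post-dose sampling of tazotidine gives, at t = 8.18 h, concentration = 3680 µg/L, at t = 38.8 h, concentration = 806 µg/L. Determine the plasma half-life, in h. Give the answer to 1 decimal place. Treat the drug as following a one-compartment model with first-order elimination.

k = ln(C₁/C₂) / (t₂ − t₁) = ln(3680/806) / (38.8 − 8.18)
  = 1.519 / 30.62 = 0.04961 h⁻¹
t½ = ln2 / k = 0.693147 / 0.04961 = 13.97 h

14.0 h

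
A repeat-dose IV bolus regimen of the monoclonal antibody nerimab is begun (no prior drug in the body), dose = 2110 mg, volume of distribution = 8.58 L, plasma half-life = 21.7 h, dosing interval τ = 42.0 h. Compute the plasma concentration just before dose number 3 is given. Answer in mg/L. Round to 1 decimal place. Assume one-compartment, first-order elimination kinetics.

81.1 mg/L

C₀ per dose = Dose / Vd = 2110 / 8.58 = 245.9 mg/L
k = ln2 / t½ = 0.693147 / 21.7 = 0.03194 h⁻¹
Fraction remaining after one interval: r = e^(−kτ) = e^(−0.03194 × 42.0) = 0.2615
Before dose 3, 2 doses have been given (aged 1τ, 2τ).
C_trough = C₀ × (r + r²) = 245.9 × (0.2615 + 0.06838) = 81.12 mg/L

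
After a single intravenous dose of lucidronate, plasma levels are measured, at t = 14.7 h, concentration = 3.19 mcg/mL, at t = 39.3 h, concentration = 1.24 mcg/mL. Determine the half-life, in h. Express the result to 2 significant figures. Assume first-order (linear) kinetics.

18 h

k = ln(C₁/C₂) / (t₂ − t₁) = ln(3.19/1.24) / (39.3 − 14.7)
  = 0.9449 / 24.60 = 0.03841 h⁻¹
t½ = ln2 / k = 0.693147 / 0.03841 = 18.05 h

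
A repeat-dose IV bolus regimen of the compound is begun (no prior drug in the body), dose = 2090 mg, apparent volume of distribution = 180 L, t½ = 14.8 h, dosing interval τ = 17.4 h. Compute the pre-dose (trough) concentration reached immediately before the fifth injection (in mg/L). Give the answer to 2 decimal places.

C₀ per dose = Dose / Vd = 2090 / 180 = 11.61 mg/L
k = ln2 / t½ = 0.693147 / 14.8 = 0.04683 h⁻¹
Fraction remaining after one interval: r = e^(−kτ) = e^(−0.04683 × 17.4) = 0.4427
Before dose 5, 4 doses have been given (aged 1τ, 2τ, 3τ, 4τ).
C_trough = C₀ × (r + r² + … + r^4) = C₀ × r(1−r^4)/(1−r)
        = 11.61 × 0.4427 × (1 − 0.03841) / (1 − 0.4427) = 8.868 mg/L

8.87 mg/L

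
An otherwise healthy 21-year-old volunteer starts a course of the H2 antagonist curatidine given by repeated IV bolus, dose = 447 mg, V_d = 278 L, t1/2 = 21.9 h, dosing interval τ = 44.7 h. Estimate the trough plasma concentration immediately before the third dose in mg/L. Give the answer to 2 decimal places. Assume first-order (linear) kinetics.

0.49 mg/L

C₀ per dose = Dose / Vd = 447 / 278 = 1.608 mg/L
k = ln2 / t½ = 0.693147 / 21.9 = 0.03165 h⁻¹
Fraction remaining after one interval: r = e^(−kτ) = e^(−0.03165 × 44.7) = 0.2430
Before dose 3, 2 doses have been given (aged 1τ, 2τ).
C_trough = C₀ × (r + r²) = 1.608 × (0.2430 + 0.05905) = 0.4857 mg/L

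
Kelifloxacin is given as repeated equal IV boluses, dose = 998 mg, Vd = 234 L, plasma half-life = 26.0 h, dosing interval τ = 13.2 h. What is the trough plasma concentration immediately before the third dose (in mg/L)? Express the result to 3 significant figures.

5.11 mg/L

C₀ per dose = Dose / Vd = 998 / 234 = 4.265 mg/L
k = ln2 / t½ = 0.693147 / 26.0 = 0.02666 h⁻¹
Fraction remaining after one interval: r = e^(−kτ) = e^(−0.02666 × 13.2) = 0.7033
Before dose 3, 2 doses have been given (aged 1τ, 2τ).
C_trough = C₀ × (r + r²) = 4.265 × (0.7033 + 0.4946) = 5.109 mg/L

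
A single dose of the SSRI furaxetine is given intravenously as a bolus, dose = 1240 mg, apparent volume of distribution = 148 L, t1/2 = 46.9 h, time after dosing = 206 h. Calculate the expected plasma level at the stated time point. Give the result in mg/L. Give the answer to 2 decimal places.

C₀ = Dose / Vd = 1240 / 148 = 8.378 mg/L
k = ln2 / t½ = 0.693147 / 46.9 = 0.01478 h⁻¹
C = C₀ · e^(−k·t) = 8.378 × e^(−0.01478 × 206)
  = 8.378 × 0.04761 = 0.3989 mg/L

0.40 mg/L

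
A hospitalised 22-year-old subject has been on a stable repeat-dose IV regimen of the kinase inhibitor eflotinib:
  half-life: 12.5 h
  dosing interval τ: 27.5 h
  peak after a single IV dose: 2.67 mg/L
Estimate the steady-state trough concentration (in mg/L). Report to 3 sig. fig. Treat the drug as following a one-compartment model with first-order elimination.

k = ln2 / t½ = 0.693147 / 12.5 = 0.05545 h⁻¹
e^(−kτ) = e^(−0.05545 × 27.5) = 0.2176
Accumulation ratio R = 1 / (1 − e^(−kτ)) = 1 / (1 − 0.2176) = 1.278
Steady-state trough = C₀ × R × e^(−kτ) = 2.67 × 1.278 × 0.2176 = 0.7425 mg/L

0.743 mg/L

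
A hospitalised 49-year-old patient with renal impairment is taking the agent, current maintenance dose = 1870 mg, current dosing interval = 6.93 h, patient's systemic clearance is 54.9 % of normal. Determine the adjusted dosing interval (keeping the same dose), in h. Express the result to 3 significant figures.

To keep the same average steady-state level, dosing rate must scale with clearance.
CL ratio = 54.9 / 100 = 0.5490
New interval (same dose) = 6.93 / 0.5490 = 12.62 h

12.6 h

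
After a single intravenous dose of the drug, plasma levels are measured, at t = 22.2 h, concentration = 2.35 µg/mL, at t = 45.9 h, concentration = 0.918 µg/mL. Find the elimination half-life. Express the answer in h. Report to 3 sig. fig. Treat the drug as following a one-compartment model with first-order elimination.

k = ln(C₁/C₂) / (t₂ − t₁) = ln(2.35/0.918) / (45.9 − 22.2)
  = 0.9400 / 23.70 = 0.03966 h⁻¹
t½ = ln2 / k = 0.693147 / 0.03966 = 17.48 h

17.5 h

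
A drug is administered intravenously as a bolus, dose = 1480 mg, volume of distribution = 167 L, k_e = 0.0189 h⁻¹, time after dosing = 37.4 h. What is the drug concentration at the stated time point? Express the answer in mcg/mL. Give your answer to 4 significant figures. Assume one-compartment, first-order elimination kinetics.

C₀ = Dose / Vd = 1480 / 167 = 8.862 mg/L
C = C₀ · e^(−k·t) = 8.862 × e^(−0.01890 × 37.4)
  = 8.862 × 0.4932 = 4.371 mg/L
(4.371 mg/L = 4.371 mcg/mL)

4.371 mcg/mL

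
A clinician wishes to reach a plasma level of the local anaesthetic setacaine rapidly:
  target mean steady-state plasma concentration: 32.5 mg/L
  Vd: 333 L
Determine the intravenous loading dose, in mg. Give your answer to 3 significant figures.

10800 mg

LD = Css × Vd = 32.5 × 333 = 10820 mg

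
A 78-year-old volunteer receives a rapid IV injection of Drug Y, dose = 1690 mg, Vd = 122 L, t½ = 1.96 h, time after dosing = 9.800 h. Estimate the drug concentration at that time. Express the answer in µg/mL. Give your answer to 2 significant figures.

0.43 µg/mL

C₀ = Dose / Vd = 1690 / 122 = 13.85 mg/L
k = ln2 / t½ = 0.693147 / 1.96 = 0.3536 h⁻¹
t / t½ = 9.800 / 1.96 = 5 half-lives
C = C₀ × (1/2)^5 = 13.85 × 0.03125 = 0.4328 mg/L
(0.4328 mg/L = 0.4328 µg/mL)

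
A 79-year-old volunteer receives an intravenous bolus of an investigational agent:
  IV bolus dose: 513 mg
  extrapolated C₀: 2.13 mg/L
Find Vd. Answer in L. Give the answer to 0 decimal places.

Vd = Dose / C₀ = 513.0 / 2.13 = 240.8 L

241 L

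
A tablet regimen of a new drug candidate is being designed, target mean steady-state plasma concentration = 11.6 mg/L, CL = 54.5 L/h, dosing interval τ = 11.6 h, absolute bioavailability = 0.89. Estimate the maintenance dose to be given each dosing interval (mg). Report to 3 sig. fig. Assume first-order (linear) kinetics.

8240 mg

At steady state, F × (Dose/τ) = Css × CL.
Dose = Css × CL × τ / F = 11.6 × 54.50 × 11.6 / 0.89 = 8240 mg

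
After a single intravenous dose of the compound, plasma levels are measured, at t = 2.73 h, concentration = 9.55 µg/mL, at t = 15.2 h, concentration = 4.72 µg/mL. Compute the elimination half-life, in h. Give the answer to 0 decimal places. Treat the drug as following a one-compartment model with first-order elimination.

12 h

k = ln(C₁/C₂) / (t₂ − t₁) = ln(9.55/4.72) / (15.2 − 2.73)
  = 0.7047 / 12.47 = 0.05651 h⁻¹
t½ = ln2 / k = 0.693147 / 0.05651 = 12.27 h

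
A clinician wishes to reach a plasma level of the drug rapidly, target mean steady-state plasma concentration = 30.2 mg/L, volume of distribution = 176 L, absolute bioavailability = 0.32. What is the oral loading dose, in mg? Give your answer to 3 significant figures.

16600 mg

LD = Css × Vd / F = 30.2 × 176 / 0.32 = 16610 mg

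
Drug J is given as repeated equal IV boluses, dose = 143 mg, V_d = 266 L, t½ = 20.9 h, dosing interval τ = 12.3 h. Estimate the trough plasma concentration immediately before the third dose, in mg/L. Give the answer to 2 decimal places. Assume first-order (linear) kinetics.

0.60 mg/L

C₀ per dose = Dose / Vd = 143 / 266 = 0.5376 mg/L
k = ln2 / t½ = 0.693147 / 20.9 = 0.03316 h⁻¹
Fraction remaining after one interval: r = e^(−kτ) = e^(−0.03316 × 12.3) = 0.6651
Before dose 3, 2 doses have been given (aged 1τ, 2τ).
C_trough = C₀ × (r + r²) = 0.5376 × (0.6651 + 0.4424) = 0.5954 mg/L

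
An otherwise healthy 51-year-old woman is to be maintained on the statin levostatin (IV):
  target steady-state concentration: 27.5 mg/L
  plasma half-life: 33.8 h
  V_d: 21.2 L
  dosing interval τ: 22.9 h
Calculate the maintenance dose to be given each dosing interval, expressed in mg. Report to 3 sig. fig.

274 mg

k = ln2 / t½ = 0.693147 / 33.8 = 0.02051 h⁻¹
CL = k × Vd = 0.02051 × 21.2 = 0.4348 L/h
At steady state, Dose/τ = Css × CL.
Dose = Css × CL × τ = 27.5 × 0.4348 × 22.9 = 273.8 mg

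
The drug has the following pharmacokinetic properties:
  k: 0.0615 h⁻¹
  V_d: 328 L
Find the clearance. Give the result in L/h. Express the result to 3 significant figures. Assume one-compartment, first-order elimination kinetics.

20.2 L/h

CL = k × Vd = 0.0615 × 328 = 20.17 L/h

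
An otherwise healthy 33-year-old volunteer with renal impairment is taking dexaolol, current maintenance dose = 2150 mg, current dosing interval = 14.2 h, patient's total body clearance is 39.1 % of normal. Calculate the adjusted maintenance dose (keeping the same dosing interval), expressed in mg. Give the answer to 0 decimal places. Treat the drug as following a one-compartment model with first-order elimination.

To keep the same average steady-state level, dosing rate must scale with clearance.
CL ratio = 39.1 / 100 = 0.3910
New dose (same interval) = 2150 × 0.3910 = 840.7 mg

841 mg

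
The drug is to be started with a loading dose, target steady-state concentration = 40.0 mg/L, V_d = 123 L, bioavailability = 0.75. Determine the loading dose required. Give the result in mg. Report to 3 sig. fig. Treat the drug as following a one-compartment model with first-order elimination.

LD = Css × Vd / F = 40.0 × 123 / 0.75 = 6560 mg

6560 mg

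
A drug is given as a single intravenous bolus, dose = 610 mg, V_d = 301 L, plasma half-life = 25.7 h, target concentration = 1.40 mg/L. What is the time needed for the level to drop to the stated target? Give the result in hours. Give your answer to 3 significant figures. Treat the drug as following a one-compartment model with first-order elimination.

C₀ = Dose / Vd = 610.0 / 301 = 2.027 mg/L
k = ln2 / t½ = 0.693147 / 25.7 = 0.02697 h⁻¹
t = ln(C₀ / C) / k = ln(2.027 / 1.40) / 0.02697
  = ln(1.448) / 0.02697 = 0.3702 / 0.02697 = 13.73 h

13.7 h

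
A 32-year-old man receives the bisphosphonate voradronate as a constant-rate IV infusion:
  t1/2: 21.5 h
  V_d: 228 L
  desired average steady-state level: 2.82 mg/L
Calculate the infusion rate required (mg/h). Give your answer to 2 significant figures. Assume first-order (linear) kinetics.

k = ln2 / t½ = 0.693147 / 21.5 = 0.03224 h⁻¹
CL = k × Vd = 0.03224 × 228 = 7.351 L/h
At steady state, infusion rate R₀ = Css × CL = 2.82 × 7.351 = 20.73 mg/h

21 mg/h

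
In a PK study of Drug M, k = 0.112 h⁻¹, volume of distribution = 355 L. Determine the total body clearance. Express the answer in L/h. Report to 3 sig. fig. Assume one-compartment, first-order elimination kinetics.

CL = k × Vd = 0.112 × 355 = 39.76 L/h

39.8 L/h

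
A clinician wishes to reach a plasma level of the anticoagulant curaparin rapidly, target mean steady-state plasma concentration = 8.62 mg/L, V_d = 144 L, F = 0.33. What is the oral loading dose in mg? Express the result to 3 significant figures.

LD = Css × Vd / F = 8.62 × 144 / 0.33 = 3761 mg

3760 mg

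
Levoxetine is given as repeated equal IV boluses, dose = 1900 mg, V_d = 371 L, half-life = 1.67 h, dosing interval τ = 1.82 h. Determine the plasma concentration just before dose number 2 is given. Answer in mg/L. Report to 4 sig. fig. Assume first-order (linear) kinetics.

C₀ per dose = Dose / Vd = 1900 / 371 = 5.121 mg/L
k = ln2 / t½ = 0.693147 / 1.67 = 0.4151 h⁻¹
Fraction remaining after one interval: r = e^(−kτ) = e^(−0.4151 × 1.82) = 0.4698
Before dose 2, 1 dose has been given (aged 1τ).
C_trough = C₀ × r = 5.121 × 0.4698 = 2.406 mg/L

2.406 mg/L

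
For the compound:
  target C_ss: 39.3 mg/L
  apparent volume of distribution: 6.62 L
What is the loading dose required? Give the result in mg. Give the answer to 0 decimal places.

LD = Css × Vd = 39.3 × 6.62 = 260.2 mg

260 mg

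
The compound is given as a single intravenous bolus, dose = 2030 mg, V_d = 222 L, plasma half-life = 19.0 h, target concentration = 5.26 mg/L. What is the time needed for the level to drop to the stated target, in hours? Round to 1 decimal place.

C₀ = Dose / Vd = 2030 / 222 = 9.144 mg/L
k = ln2 / t½ = 0.693147 / 19.0 = 0.03648 h⁻¹
t = ln(C₀ / C) / k = ln(9.144 / 5.26) / 0.03648
  = ln(1.738) / 0.03648 = 0.5527 / 0.03648 = 15.15 h

15.2 h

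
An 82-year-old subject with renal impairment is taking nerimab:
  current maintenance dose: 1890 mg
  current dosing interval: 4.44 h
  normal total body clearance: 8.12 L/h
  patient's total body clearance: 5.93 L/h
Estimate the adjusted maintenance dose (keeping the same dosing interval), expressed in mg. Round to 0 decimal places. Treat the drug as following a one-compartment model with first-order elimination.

1380 mg

To keep the same average steady-state level, dosing rate must scale with clearance.
CL ratio = 5.93 / 8.12 = 0.7303
New dose (same interval) = 1890 × 0.7303 = 1380 mg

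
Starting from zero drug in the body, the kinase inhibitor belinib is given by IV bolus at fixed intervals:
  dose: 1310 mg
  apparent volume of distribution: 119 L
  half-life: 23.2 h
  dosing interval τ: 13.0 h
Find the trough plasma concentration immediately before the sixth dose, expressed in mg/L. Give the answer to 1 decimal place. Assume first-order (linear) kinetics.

19.9 mg/L

C₀ per dose = Dose / Vd = 1310 / 119 = 11.01 mg/L
k = ln2 / t½ = 0.693147 / 23.2 = 0.02988 h⁻¹
Fraction remaining after one interval: r = e^(−kτ) = e^(−0.02988 × 13.0) = 0.6781
Before dose 6, 5 doses have been given (aged 1τ, 2τ, 3τ, 4τ, 5τ).
C_trough = C₀ × (r + r² + … + r^5) = C₀ × r(1−r^5)/(1−r)
        = 11.01 × 0.6781 × (1 − 0.1434) / (1 − 0.6781) = 19.87 mg/L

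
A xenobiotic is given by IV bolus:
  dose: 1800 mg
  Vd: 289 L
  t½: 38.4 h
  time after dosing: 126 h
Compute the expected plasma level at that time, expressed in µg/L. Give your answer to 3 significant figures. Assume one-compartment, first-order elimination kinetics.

C₀ = Dose / Vd = 1800 / 289 = 6.228 mg/L
k = ln2 / t½ = 0.693147 / 38.4 = 0.01805 h⁻¹
C = C₀ · e^(−k·t) = 6.228 × e^(−0.01805 × 126)
  = 6.228 × 0.1029 = 0.6409 mg/L
Convert: 0.6409 mg/L × 1000 = 640.9 µg/L

641 µg/L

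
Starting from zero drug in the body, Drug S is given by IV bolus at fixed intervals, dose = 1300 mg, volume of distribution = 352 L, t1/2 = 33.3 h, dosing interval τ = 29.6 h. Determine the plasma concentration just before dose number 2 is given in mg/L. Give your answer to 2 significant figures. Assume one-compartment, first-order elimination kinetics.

C₀ per dose = Dose / Vd = 1300 / 352 = 3.693 mg/L
k = ln2 / t½ = 0.693147 / 33.3 = 0.02082 h⁻¹
Fraction remaining after one interval: r = e^(−kτ) = e^(−0.02082 × 29.6) = 0.5400
Before dose 2, 1 dose has been given (aged 1τ).
C_trough = C₀ × r = 3.693 × 0.5400 = 1.994 mg/L

2.0 mg/L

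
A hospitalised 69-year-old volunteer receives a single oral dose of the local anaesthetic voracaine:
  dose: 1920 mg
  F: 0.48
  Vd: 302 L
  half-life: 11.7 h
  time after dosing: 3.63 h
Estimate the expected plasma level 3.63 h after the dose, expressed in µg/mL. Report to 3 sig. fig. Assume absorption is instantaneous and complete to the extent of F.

2.46 µg/mL

Amount reaching circulation = F × Dose = 0.48 × 1920 = 921.6 mg
C₀ = F·Dose / Vd = 921.6 / 302 = 3.052 mg/L
k = ln2 / t½ = 0.693147 / 11.7 = 0.05924 h⁻¹
C = C₀ · e^(−k·t) = 3.052 × e^(−0.05924 × 3.63)
  = 3.052 × 0.8065 = 2.461 mg/L
(2.461 mg/L = 2.461 µg/mL)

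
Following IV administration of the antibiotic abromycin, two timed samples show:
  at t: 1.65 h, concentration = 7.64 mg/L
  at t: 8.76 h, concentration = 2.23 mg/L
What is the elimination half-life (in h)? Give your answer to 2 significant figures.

k = ln(C₁/C₂) / (t₂ − t₁) = ln(7.64/2.23) / (8.76 − 1.65)
  = 1.231 / 7.110 = 0.1731 h⁻¹
t½ = ln2 / k = 0.693147 / 0.1731 = 4.004 h

4.0 h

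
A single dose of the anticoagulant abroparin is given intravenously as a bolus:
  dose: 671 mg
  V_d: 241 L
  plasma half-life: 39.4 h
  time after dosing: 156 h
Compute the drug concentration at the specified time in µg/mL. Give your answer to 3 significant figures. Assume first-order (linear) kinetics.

0.179 µg/mL

C₀ = Dose / Vd = 671.0 / 241 = 2.784 mg/L
k = ln2 / t½ = 0.693147 / 39.4 = 0.01759 h⁻¹
C = C₀ · e^(−k·t) = 2.784 × e^(−0.01759 × 156)
  = 2.784 × 0.06431 = 0.1790 mg/L
(0.1790 mg/L = 0.1790 µg/mL)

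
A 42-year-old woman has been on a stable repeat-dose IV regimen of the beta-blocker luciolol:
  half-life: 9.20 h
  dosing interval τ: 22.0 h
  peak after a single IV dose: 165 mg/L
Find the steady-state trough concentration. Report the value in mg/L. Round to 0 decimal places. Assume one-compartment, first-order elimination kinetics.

k = ln2 / t½ = 0.693147 / 9.20 = 0.07534 h⁻¹
e^(−kτ) = e^(−0.07534 × 22.0) = 0.1906
Accumulation ratio R = 1 / (1 − e^(−kτ)) = 1 / (1 − 0.1906) = 1.235
Steady-state trough = C₀ × R × e^(−kτ) = 165 × 1.235 × 0.1906 = 38.84 mg/L

39 mg/L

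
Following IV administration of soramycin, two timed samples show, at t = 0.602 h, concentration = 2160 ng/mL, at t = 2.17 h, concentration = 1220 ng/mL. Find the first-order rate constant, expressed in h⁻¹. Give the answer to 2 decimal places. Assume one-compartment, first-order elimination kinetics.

k = ln(C₁/C₂) / (t₂ − t₁) = ln(2160/1220) / (2.17 − 0.602)
  = 0.5713 / 1.568 = 0.3643 h⁻¹

0.36 h⁻¹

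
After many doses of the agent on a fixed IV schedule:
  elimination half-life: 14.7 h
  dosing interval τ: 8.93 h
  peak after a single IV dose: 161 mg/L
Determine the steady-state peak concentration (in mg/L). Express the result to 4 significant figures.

468.5 mg/L

k = ln2 / t½ = 0.693147 / 14.7 = 0.04715 h⁻¹
e^(−kτ) = e^(−0.04715 × 8.93) = 0.6564
Accumulation ratio R = 1 / (1 − e^(−kτ)) = 1 / (1 − 0.6564) = 2.910
Steady-state peak = C₀ × R = 161 × 2.910 = 468.5 mg/L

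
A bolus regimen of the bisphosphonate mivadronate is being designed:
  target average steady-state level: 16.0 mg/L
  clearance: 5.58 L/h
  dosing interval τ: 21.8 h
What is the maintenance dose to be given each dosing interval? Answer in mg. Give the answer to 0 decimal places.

At steady state, Dose/τ = Css × CL.
Dose = Css × CL × τ = 16.0 × 5.580 × 21.8 = 1946 mg

1946 mg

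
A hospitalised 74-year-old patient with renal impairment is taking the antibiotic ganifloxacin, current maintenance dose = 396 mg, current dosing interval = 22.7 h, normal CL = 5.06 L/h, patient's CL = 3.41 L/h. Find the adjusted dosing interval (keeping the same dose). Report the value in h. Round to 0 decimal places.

To keep the same average steady-state level, dosing rate must scale with clearance.
CL ratio = 3.41 / 5.06 = 0.6739
New interval (same dose) = 22.7 / 0.6739 = 33.68 h

34 h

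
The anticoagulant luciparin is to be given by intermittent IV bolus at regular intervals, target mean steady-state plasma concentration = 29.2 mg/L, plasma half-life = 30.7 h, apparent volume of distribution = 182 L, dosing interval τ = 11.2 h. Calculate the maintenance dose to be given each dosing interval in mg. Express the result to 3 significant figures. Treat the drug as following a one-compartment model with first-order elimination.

1340 mg

k = ln2 / t½ = 0.693147 / 30.7 = 0.02258 h⁻¹
CL = k × Vd = 0.02258 × 182 = 4.110 L/h
At steady state, Dose/τ = Css × CL.
Dose = Css × CL × τ = 29.2 × 4.110 × 11.2 = 1344 mg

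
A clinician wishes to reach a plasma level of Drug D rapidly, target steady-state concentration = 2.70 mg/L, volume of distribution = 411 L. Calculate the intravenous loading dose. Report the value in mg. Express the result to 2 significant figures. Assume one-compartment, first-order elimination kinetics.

1100 mg

LD = Css × Vd = 2.70 × 411 = 1110 mg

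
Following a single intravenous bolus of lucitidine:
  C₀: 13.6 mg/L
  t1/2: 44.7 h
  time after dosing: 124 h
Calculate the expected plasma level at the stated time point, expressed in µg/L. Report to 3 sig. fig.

k = ln2 / t½ = 0.693147 / 44.7 = 0.01551 h⁻¹
C = C₀ · e^(−k·t) = 13.60 × e^(−0.01551 × 124)
  = 13.60 × 0.1461 = 1.987 mg/L
Convert: 1.987 mg/L × 1000 = 1987 µg/L

1990 µg/L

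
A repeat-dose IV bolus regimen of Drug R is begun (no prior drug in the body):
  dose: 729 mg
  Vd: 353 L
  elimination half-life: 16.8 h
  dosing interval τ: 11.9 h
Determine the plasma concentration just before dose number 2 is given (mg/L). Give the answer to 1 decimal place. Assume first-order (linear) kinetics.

1.3 mg/L

C₀ per dose = Dose / Vd = 729 / 353 = 2.065 mg/L
k = ln2 / t½ = 0.693147 / 16.8 = 0.04126 h⁻¹
Fraction remaining after one interval: r = e^(−kτ) = e^(−0.04126 × 11.9) = 0.6120
Before dose 2, 1 dose has been given (aged 1τ).
C_trough = C₀ × r = 2.065 × 0.6120 = 1.264 mg/L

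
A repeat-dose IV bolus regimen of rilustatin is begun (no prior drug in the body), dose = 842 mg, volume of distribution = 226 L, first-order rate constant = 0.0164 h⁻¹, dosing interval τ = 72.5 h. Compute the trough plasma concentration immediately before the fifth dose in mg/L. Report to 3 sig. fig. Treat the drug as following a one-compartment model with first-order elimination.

1.62 mg/L

C₀ per dose = Dose / Vd = 842 / 226 = 3.726 mg/L
Fraction remaining after one interval: r = e^(−kτ) = e^(−0.01640 × 72.5) = 0.3045
Before dose 5, 4 doses have been given (aged 1τ, 2τ, 3τ, 4τ).
C_trough = C₀ × (r + r² + … + r^4) = C₀ × r(1−r^4)/(1−r)
        = 3.726 × 0.3045 × (1 − 0.008597) / (1 − 0.3045) = 1.617 mg/L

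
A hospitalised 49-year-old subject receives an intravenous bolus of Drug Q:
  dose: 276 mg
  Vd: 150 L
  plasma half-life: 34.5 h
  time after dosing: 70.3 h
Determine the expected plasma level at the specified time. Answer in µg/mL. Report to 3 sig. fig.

C₀ = Dose / Vd = 276.0 / 150 = 1.840 mg/L
k = ln2 / t½ = 0.693147 / 34.5 = 0.02009 h⁻¹
C = C₀ · e^(−k·t) = 1.840 × e^(−0.02009 × 70.3)
  = 1.840 × 0.2436 = 0.4482 mg/L
(0.4482 mg/L = 0.4482 µg/mL)

0.448 µg/mL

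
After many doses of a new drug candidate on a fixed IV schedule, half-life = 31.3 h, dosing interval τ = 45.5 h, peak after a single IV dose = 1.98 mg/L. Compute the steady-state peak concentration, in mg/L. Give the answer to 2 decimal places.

k = ln2 / t½ = 0.693147 / 31.3 = 0.02215 h⁻¹
e^(−kτ) = e^(−0.02215 × 45.5) = 0.3650
Accumulation ratio R = 1 / (1 − e^(−kτ)) = 1 / (1 − 0.3650) = 1.575
Steady-state peak = C₀ × R = 1.98 × 1.575 = 3.119 mg/L

3.12 mg/L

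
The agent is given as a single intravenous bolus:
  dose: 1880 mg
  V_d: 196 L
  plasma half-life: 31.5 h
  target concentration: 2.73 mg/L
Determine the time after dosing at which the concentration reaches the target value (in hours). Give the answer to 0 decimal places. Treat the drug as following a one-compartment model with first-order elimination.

C₀ = Dose / Vd = 1880 / 196 = 9.592 mg/L
k = ln2 / t½ = 0.693147 / 31.5 = 0.02200 h⁻¹
t = ln(C₀ / C) / k = ln(9.592 / 2.73) / 0.02200
  = ln(3.514) / 0.02200 = 1.257 / 0.02200 = 57.14 h

57 h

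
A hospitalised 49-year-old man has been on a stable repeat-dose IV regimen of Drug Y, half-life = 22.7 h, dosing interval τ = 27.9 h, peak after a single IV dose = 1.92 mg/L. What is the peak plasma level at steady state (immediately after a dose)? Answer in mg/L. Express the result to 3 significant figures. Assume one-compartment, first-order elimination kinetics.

3.35 mg/L

k = ln2 / t½ = 0.693147 / 22.7 = 0.03054 h⁻¹
e^(−kτ) = e^(−0.03054 × 27.9) = 0.4265
Accumulation ratio R = 1 / (1 − e^(−kτ)) = 1 / (1 − 0.4265) = 1.744
Steady-state peak = C₀ × R = 1.92 × 1.744 = 3.348 mg/L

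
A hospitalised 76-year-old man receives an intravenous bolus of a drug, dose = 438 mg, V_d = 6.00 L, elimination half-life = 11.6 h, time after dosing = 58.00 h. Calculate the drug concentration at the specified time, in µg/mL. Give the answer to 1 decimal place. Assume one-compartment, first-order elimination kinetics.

2.3 µg/mL

C₀ = Dose / Vd = 438.0 / 6.00 = 73.00 mg/L
k = ln2 / t½ = 0.693147 / 11.6 = 0.05975 h⁻¹
t / t½ = 58.00 / 11.6 = 5 half-lives
C = C₀ × (1/2)^5 = 73.00 × 0.03125 = 2.281 mg/L
(2.281 mg/L = 2.281 µg/mL)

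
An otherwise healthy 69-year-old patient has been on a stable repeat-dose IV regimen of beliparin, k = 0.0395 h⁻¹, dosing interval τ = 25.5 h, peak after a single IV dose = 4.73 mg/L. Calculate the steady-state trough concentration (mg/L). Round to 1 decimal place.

e^(−kτ) = e^(−0.03950 × 25.5) = 0.3652
Accumulation ratio R = 1 / (1 − e^(−kτ)) = 1 / (1 − 0.3652) = 1.575
Steady-state trough = C₀ × R × e^(−kτ) = 4.73 × 1.575 × 0.3652 = 2.721 mg/L

2.7 mg/L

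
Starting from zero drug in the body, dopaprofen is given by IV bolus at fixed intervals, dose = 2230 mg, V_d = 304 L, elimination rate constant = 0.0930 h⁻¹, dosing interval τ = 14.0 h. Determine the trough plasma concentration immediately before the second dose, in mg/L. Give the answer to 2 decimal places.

2.00 mg/L

C₀ per dose = Dose / Vd = 2230 / 304 = 7.336 mg/L
Fraction remaining after one interval: r = e^(−kτ) = e^(−0.09300 × 14.0) = 0.2720
Before dose 2, 1 dose has been given (aged 1τ).
C_trough = C₀ × r = 7.336 × 0.2720 = 1.995 mg/L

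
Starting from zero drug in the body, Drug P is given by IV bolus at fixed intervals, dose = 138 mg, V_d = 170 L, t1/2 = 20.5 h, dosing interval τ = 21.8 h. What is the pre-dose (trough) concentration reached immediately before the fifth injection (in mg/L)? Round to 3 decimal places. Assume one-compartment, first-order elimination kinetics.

0.706 mg/L

C₀ per dose = Dose / Vd = 138 / 170 = 0.8118 mg/L
k = ln2 / t½ = 0.693147 / 20.5 = 0.03381 h⁻¹
Fraction remaining after one interval: r = e^(−kτ) = e^(−0.03381 × 21.8) = 0.4785
Before dose 5, 4 doses have been given (aged 1τ, 2τ, 3τ, 4τ).
C_trough = C₀ × (r + r² + … + r^4) = C₀ × r(1−r^4)/(1−r)
        = 0.8118 × 0.4785 × (1 − 0.05242) / (1 − 0.4785) = 0.7058 mg/L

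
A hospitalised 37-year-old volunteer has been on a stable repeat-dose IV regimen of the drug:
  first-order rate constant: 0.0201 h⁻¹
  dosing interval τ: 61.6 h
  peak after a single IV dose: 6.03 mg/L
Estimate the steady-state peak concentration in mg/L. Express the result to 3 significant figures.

e^(−kτ) = e^(−0.02010 × 61.6) = 0.2899
Accumulation ratio R = 1 / (1 − e^(−kτ)) = 1 / (1 − 0.2899) = 1.408
Steady-state peak = C₀ × R = 6.03 × 1.408 = 8.490 mg/L

8.49 mg/L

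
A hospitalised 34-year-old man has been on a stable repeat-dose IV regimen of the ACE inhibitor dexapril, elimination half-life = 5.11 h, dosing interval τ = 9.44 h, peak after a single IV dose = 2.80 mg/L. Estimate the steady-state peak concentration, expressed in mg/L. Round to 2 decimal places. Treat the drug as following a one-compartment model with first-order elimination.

k = ln2 / t½ = 0.693147 / 5.11 = 0.1356 h⁻¹
e^(−kτ) = e^(−0.1356 × 9.44) = 0.2780
Accumulation ratio R = 1 / (1 − e^(−kτ)) = 1 / (1 − 0.2780) = 1.385
Steady-state peak = C₀ × R = 2.80 × 1.385 = 3.878 mg/L

3.88 mg/L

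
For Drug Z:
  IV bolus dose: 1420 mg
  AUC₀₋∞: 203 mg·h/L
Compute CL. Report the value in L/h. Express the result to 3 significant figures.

7.00 L/h

CL = Dose / AUC = 1420 / 203 = 6.995 L/h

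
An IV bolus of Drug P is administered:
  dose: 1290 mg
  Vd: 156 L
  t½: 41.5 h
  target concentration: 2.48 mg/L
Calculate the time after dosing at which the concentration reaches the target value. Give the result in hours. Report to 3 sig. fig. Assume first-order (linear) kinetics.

72.1 h

C₀ = Dose / Vd = 1290 / 156 = 8.269 mg/L
k = ln2 / t½ = 0.693147 / 41.5 = 0.01670 h⁻¹
t = ln(C₀ / C) / k = ln(8.269 / 2.48) / 0.01670
  = ln(3.334) / 0.01670 = 1.204 / 0.01670 = 72.10 h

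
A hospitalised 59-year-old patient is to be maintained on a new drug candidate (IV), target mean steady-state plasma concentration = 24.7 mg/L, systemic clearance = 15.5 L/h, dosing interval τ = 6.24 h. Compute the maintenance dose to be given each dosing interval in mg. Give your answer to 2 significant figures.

At steady state, Dose/τ = Css × CL.
Dose = Css × CL × τ = 24.7 × 15.50 × 6.24 = 2389 mg

2400 mg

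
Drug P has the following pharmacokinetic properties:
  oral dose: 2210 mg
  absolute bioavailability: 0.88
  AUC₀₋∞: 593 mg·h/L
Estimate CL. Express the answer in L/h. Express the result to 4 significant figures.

3.280 L/h

CL = F·Dose / AUC = 0.88 × 2210 / 593 = 3.280 L/h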